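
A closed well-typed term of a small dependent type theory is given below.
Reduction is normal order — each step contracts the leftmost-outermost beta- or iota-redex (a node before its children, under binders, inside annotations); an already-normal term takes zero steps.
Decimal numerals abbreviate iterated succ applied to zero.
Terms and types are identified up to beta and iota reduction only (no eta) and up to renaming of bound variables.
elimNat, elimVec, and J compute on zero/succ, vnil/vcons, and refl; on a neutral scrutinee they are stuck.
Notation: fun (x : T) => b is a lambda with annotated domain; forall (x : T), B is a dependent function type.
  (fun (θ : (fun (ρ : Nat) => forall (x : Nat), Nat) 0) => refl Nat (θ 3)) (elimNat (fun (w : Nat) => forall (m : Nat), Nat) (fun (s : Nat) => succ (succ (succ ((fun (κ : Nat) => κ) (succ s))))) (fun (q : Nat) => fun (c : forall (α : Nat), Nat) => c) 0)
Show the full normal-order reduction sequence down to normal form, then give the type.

normal-order reduction sequence:
  (fun (θ : (fun (ρ : Nat) => forall (x : Nat), Nat) 0) => refl Nat (θ 3)) (elimNat (fun (w : Nat) => forall (m : Nat), Nat) (fun (s : Nat) => succ (succ (succ ((fun (κ : Nat) => κ) (succ s))))) (fun (q : Nat) => fun (c : forall (α : Nat), Nat) => c) 0)
  ~> refl Nat (elimNat (fun (θ : Nat) => forall (ρ : Nat), Nat) (fun (x : Nat) => succ (succ (succ ((fun (w : Nat) => w) (succ x))))) (fun (m : Nat) => fun (s : forall (κ : Nat), Nat) => s) 0 3)
  ~> refl Nat ((fun (θ : Nat) => succ (succ (succ ((fun (ρ : Nat) => ρ) (succ θ))))) 3)
  ~> refl Nat (succ (succ (succ ((fun (θ : Nat) => θ) 4))))
  ~> refl Nat 7
inferred type:
  Eq Nat 7 7


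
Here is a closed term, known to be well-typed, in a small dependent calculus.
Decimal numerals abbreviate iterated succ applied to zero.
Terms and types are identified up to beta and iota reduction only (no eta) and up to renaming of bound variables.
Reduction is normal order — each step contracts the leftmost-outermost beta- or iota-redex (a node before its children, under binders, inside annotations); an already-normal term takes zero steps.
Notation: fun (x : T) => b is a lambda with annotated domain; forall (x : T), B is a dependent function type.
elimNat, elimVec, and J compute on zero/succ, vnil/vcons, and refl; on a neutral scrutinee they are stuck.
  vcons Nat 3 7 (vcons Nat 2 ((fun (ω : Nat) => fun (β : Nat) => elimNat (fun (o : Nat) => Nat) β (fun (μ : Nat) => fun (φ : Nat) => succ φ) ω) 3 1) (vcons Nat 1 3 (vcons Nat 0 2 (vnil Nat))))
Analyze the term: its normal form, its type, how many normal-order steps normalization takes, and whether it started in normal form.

resulting normal form:
  vcons Nat 3 7 (vcons Nat 2 4 (vcons Nat 1 3 (vcons Nat 0 2 (vnil Nat))))
the term's type:
  Vec Nat 4
steps to reach normal form (normal order): 12
already normal: no
first redex: a beta-redex


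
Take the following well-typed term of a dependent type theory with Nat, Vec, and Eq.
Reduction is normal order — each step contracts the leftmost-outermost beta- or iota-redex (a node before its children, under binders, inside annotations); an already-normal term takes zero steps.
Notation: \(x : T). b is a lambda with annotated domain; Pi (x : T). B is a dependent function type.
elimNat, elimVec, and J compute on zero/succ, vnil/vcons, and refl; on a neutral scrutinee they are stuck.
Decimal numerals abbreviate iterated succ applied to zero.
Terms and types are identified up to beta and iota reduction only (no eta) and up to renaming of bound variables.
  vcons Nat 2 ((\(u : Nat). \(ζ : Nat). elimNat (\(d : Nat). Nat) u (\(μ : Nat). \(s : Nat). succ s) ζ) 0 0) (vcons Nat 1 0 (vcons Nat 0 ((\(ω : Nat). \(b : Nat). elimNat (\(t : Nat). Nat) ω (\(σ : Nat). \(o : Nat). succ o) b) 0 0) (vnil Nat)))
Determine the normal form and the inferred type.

normal form:
  vcons Nat 2 0 (vcons Nat 1 0 (vcons Nat 0 0 (vnil Nat)))
the term's type:
  Vec Nat 3


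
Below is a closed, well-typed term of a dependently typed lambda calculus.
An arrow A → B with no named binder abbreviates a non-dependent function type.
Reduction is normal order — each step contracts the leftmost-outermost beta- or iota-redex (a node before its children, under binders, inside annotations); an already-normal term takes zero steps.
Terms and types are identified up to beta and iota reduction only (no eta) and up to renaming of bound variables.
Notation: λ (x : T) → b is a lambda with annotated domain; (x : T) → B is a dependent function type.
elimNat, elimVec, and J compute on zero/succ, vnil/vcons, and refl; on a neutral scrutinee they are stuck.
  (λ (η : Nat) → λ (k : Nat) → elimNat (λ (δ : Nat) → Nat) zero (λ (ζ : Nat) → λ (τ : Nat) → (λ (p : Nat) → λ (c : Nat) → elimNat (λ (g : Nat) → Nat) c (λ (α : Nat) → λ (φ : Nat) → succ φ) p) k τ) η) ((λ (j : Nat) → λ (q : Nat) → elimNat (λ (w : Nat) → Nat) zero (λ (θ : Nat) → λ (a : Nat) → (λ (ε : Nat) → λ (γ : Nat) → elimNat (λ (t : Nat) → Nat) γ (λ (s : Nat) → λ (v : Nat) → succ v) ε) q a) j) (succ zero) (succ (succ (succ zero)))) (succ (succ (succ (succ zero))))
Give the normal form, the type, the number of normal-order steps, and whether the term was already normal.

reduced normal form:
  succ (succ (succ (succ (succ (succ (succ (succ (succ (succ (succ (succ zero)))))))))))
inferred type:
  Nat
normal-order step count: 45
started in normal form: no
first contracted redex: a beta-redex


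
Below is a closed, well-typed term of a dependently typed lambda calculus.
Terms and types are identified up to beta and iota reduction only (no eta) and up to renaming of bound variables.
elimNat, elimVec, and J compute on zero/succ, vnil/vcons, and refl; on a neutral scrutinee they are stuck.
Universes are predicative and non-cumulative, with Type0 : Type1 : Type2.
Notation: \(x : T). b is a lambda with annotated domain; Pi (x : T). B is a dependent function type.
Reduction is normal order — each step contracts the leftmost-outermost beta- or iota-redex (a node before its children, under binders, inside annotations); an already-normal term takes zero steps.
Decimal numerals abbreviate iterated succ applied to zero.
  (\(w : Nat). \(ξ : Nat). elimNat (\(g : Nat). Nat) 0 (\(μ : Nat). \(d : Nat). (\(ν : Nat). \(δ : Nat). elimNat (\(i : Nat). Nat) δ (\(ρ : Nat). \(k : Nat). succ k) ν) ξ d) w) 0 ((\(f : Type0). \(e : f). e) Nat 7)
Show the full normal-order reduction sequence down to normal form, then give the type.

normal-order reduction:
  (\(w : Nat). \(ξ : Nat). elimNat (\(g : Nat). Nat) 0 (\(μ : Nat). \(d : Nat). (\(ν : Nat). \(δ : Nat). elimNat (\(i : Nat). Nat) δ (\(ρ : Nat). \(k : Nat). succ k) ν) ξ d) w) 0 ((\(f : Type0). \(e : f). e) Nat 7)
  ~> (\(w : Nat). elimNat (\(ξ : Nat). Nat) 0 (\(g : Nat). \(μ : Nat). (\(d : Nat). \(ν : Nat). elimNat (\(δ : Nat). Nat) ν (\(i : Nat). \(ρ : Nat). succ ρ) d) w μ) 0) ((\(k : Type0). \(f : k). f) Nat 7)
  ~> elimNat (\(w : Nat). Nat) 0 (\(ξ : Nat). \(g : Nat). (\(μ : Nat). \(d : Nat). elimNat (\(ν : Nat). Nat) d (\(δ : Nat). \(i : Nat). succ i) μ) ((\(ρ : Type0). \(k : ρ). k) Nat 7) g) 0
  ~> 0
the term's type:
  Nat


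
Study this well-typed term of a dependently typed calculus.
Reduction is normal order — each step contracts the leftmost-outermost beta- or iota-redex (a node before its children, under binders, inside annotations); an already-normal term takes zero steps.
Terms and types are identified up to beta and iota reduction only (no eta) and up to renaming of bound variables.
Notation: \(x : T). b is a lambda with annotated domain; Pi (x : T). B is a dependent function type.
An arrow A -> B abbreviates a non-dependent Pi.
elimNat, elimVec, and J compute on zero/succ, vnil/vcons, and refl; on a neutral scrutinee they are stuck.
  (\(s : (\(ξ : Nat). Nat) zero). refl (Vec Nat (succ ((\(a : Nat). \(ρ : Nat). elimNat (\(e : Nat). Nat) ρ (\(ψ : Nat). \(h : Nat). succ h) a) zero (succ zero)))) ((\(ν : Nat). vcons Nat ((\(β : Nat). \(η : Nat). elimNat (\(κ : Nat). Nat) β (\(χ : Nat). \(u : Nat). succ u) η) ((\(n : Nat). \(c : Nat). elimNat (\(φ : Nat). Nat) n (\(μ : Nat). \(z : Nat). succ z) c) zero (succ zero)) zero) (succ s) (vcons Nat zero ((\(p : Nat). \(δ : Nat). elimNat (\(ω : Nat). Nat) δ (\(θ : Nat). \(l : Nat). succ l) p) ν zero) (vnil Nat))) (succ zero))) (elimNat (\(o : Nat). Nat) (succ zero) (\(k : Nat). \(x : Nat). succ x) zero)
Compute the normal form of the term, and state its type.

reduced normal form:
  refl (Vec Nat (succ (succ zero))) (vcons Nat (succ zero) (succ (succ zero)) (vcons Nat zero (succ zero) (vnil Nat)))
type:
  Eq (Vec Nat (succ (succ zero))) (vcons Nat (succ zero) (succ (succ zero)) (vcons Nat zero (succ zero) (vnil Nat))) (vcons Nat (succ zero) (succ (succ zero)) (vcons Nat zero (succ zero) (vnil Nat)))


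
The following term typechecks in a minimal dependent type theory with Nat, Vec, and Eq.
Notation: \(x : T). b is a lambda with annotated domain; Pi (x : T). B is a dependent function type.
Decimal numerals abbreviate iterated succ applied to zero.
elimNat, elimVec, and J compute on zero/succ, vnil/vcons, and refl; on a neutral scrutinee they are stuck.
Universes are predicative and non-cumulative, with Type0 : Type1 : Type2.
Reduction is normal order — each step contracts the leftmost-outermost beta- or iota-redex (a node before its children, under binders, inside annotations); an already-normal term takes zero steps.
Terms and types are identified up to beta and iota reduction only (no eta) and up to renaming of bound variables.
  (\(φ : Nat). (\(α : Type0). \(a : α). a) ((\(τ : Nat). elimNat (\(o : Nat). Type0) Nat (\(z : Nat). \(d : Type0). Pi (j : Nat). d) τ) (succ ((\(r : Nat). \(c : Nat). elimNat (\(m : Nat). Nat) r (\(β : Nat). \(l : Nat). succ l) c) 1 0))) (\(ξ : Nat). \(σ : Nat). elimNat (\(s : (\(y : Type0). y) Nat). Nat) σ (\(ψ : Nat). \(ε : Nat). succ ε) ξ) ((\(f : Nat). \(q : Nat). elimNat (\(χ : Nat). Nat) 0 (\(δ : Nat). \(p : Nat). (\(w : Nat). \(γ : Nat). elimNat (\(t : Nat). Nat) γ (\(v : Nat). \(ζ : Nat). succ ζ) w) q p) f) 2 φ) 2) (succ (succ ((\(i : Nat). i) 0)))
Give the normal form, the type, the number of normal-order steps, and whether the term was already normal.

reduced normal form:
  6
the term's type:
  Nat
reduction steps (normal order): 48
started in normal form: no
first redex: a beta-redex


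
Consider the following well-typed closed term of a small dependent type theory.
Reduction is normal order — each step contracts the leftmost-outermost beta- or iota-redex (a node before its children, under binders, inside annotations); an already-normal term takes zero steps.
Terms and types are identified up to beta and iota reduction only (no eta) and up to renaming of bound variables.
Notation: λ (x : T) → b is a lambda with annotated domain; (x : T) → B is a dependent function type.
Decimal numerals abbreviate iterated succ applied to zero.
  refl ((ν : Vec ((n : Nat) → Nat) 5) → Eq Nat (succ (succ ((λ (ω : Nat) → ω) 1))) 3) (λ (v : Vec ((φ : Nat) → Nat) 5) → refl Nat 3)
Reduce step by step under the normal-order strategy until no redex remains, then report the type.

reduction (normal order):
  refl ((ν : Vec ((n : Nat) → Nat) 5) → Eq Nat (succ (succ ((λ (ω : Nat) → ω) 1))) 3) (λ (v : Vec ((φ : Nat) → Nat) 5) → refl Nat 3)
  ~> refl ((ν : Vec ((n : Nat) → Nat) 5) → Eq Nat 3 3) (λ (ω : Vec ((v : Nat) → Nat) 5) → refl Nat 3)
inferred type:
  Eq ((ν : Vec ((n : Nat) → Nat) 5) → Eq Nat 3 3) (λ (ω : Vec ((v : Nat) → Nat) 5) → refl Nat 3) (λ (φ : Vec ((β : Nat) → Nat) 5) → refl Nat 3)


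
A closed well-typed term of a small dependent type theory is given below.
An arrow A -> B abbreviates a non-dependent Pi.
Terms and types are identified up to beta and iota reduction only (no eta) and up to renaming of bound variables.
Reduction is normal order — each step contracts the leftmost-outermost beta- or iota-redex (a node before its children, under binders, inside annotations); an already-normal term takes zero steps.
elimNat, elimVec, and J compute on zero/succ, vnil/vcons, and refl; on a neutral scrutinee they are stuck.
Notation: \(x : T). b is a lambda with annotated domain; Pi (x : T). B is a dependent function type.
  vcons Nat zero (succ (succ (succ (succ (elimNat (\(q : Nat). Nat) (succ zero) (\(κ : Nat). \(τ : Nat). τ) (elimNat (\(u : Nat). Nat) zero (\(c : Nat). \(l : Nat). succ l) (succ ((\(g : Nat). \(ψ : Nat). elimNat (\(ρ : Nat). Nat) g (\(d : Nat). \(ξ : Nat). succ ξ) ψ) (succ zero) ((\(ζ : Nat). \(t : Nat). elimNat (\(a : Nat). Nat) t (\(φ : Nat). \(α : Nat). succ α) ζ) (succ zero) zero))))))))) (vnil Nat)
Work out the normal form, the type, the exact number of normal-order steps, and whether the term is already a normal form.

reduced normal form:
  vcons Nat zero (succ (succ (succ (succ (succ zero))))) (vnil Nat)
the term's type:
  Vec Nat (succ zero)
normal-order step count: 32
term was already normal: no
first contracted redex: an elimNat iota-redex


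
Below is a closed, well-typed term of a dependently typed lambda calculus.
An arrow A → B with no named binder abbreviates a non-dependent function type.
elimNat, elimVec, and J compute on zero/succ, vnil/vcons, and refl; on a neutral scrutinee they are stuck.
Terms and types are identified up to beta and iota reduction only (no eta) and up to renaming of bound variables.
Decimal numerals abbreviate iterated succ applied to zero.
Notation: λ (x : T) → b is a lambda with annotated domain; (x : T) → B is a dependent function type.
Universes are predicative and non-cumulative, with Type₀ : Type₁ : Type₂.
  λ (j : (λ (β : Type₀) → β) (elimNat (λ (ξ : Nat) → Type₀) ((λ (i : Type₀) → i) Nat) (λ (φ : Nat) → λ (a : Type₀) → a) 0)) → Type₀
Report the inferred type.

type:
  Nat → Type₁


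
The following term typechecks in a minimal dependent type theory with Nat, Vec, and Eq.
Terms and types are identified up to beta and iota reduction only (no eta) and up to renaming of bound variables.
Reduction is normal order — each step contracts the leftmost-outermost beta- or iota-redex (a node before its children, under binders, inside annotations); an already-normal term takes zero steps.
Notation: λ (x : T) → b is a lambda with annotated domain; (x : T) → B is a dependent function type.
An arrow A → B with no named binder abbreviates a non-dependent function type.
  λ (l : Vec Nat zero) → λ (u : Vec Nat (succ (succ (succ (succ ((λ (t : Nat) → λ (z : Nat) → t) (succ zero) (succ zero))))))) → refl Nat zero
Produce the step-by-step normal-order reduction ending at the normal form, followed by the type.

reduction (normal order):
  λ (l : Vec Nat zero) → λ (u : Vec Nat (succ (succ (succ (succ ((λ (t : Nat) → λ (z : Nat) → t) (succ zero) (succ zero))))))) → refl Nat zero
  ~> λ (l : Vec Nat zero) → λ (u : Vec Nat (succ (succ (succ (succ ((λ (t : Nat) → succ zero) (succ zero))))))) → refl Nat zero
  ~> λ (l : Vec Nat zero) → λ (u : Vec Nat (succ (succ (succ (succ (succ zero)))))) → refl Nat zero
inferred type:
  Vec Nat zero → Vec Nat (succ (succ (succ (succ (succ zero))))) → Eq Nat zero zero


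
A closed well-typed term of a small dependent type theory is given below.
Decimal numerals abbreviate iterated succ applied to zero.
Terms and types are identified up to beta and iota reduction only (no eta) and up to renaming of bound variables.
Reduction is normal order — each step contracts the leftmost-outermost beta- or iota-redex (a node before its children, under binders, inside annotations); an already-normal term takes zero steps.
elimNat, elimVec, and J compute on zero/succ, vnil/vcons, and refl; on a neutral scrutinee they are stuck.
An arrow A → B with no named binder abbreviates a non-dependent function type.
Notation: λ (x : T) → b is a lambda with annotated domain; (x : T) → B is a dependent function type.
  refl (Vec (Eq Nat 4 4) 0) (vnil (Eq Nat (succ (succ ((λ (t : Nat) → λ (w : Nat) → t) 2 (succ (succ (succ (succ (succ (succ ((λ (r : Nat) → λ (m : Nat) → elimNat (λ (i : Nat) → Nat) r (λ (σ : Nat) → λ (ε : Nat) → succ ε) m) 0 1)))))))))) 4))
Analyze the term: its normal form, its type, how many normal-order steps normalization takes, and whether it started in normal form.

resulting normal form:
  refl (Vec (Eq Nat 4 4) 0) (vnil (Eq Nat 4 4))
the term's type:
  Eq (Vec (Eq Nat 4 4) 0) (vnil (Eq Nat 4 4)) (vnil (Eq Nat 4 4))
steps to reach normal form (normal order): 2
started in normal form: no
first contracted redex: a beta-redex


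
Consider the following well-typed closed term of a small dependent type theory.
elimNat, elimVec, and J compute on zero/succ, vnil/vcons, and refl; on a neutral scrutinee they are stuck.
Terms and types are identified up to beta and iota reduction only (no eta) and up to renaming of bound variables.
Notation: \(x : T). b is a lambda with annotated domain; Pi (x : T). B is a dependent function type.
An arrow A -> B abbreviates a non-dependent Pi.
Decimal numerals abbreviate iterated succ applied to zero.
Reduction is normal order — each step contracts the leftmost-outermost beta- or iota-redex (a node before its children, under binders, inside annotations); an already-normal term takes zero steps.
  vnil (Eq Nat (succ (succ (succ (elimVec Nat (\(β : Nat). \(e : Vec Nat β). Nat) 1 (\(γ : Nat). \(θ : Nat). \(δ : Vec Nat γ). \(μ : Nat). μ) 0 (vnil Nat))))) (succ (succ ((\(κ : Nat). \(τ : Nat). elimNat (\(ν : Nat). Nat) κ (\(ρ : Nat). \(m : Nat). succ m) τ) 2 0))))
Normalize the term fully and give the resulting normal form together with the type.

normal form:
  vnil (Eq Nat 4 4)
type:
  Vec (Eq Nat 4 4) 0


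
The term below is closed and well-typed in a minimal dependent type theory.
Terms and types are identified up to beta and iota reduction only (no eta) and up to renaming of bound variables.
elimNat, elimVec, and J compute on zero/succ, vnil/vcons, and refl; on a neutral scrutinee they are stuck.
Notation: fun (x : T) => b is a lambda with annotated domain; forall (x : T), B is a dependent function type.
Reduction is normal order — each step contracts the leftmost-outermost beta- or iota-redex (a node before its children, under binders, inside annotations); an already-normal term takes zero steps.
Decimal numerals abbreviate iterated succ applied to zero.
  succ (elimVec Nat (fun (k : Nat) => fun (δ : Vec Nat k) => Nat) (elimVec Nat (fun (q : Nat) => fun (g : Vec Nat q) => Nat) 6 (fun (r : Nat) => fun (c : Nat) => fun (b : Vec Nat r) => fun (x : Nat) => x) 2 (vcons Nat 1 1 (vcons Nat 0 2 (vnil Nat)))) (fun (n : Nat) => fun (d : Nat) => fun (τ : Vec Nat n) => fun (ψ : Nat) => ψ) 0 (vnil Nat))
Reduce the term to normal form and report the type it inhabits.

reduced normal form:
  7
the term's type:
  Nat


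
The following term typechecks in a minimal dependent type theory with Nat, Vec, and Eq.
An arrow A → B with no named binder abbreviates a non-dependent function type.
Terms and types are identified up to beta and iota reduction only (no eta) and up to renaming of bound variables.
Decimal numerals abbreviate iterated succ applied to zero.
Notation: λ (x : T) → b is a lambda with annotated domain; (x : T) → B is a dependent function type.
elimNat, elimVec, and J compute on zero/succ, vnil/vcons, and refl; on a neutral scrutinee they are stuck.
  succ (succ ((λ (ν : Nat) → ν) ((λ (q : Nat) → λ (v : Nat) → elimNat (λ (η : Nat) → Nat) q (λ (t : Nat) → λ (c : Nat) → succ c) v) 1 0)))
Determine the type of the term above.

type:
  Nat


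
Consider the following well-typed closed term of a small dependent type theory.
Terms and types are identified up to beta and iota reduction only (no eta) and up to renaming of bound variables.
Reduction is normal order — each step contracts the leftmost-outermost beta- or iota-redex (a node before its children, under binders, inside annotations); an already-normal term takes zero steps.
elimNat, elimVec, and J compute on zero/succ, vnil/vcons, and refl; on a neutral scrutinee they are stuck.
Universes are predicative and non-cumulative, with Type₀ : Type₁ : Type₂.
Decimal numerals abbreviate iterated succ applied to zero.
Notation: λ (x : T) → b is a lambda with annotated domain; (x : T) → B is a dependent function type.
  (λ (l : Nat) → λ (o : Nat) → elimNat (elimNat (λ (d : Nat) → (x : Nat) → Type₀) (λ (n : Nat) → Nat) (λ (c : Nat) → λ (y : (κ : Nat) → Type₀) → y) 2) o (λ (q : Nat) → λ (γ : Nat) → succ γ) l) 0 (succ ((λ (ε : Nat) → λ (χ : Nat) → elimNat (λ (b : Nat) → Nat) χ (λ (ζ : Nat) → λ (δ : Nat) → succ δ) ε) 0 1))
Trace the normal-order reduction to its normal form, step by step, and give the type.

reduction (normal order):
  (λ (l : Nat) → λ (o : Nat) → elimNat (elimNat (λ (d : Nat) → (x : Nat) → Type₀) (λ (n : Nat) → Nat) (λ (c : Nat) → λ (y : (κ : Nat) → Type₀) → y) 2) o (λ (q : Nat) → λ (γ : Nat) → succ γ) l) 0 (succ ((λ (ε : Nat) → λ (χ : Nat) → elimNat (λ (b : Nat) → Nat) χ (λ (ζ : Nat) → λ (δ : Nat) → succ δ) ε) 0 1))
  ~> (λ (l : Nat) → elimNat (elimNat (λ (o : Nat) → (d : Nat) → Type₀) (λ (x : Nat) → Nat) (λ (n : Nat) → λ (c : (y : Nat) → Type₀) → c) 2) l (λ (κ : Nat) → λ (q : Nat) → succ q) 0) (succ ((λ (γ : Nat) → λ (ε : Nat) → elimNat (λ (χ : Nat) → Nat) ε (λ (b : Nat) → λ (ζ : Nat) → succ ζ) γ) 0 1))
  ~> elimNat (elimNat (λ (l : Nat) → (o : Nat) → Type₀) (λ (d : Nat) → Nat) (λ (x : Nat) → λ (n : (c : Nat) → Type₀) → n) 2) (succ ((λ (y : Nat) → λ (κ : Nat) → elimNat (λ (q : Nat) → Nat) κ (λ (γ : Nat) → λ (ε : Nat) → succ ε) y) 0 1)) (λ (χ : Nat) → λ (b : Nat) → succ b) 0
  ~> succ ((λ (l : Nat) → λ (o : Nat) → elimNat (λ (d : Nat) → Nat) o (λ (x : Nat) → λ (n : Nat) → succ n) l) 0 1)
  ~> succ ((λ (l : Nat) → elimNat (λ (o : Nat) → Nat) l (λ (d : Nat) → λ (x : Nat) → succ x) 0) 1)
  ~> succ (elimNat (λ (l : Nat) → Nat) 1 (λ (o : Nat) → λ (d : Nat) → succ d) 0)
  ~> 2
the term's type:
  Nat


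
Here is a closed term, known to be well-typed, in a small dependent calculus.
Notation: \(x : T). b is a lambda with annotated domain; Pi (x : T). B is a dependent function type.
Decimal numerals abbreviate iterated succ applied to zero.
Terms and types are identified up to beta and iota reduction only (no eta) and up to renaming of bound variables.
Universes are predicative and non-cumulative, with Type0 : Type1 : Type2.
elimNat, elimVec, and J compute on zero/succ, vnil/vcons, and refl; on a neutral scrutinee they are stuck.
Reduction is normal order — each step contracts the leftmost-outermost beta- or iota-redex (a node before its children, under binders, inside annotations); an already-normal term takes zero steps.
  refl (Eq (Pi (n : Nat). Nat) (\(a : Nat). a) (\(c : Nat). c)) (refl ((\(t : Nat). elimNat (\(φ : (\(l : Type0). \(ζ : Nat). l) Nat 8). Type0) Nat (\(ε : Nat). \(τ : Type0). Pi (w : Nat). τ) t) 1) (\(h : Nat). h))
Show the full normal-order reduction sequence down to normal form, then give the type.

normal-order reduction sequence:
  refl (Eq (Pi (n : Nat). Nat) (\(a : Nat). a) (\(c : Nat). c)) (refl ((\(t : Nat). elimNat (\(φ : (\(l : Type0). \(ζ : Nat). l) Nat 8). Type0) Nat (\(ε : Nat). \(τ : Type0). Pi (w : Nat). τ) t) 1) (\(h : Nat). h))
  ~> refl (Eq (Pi (n : Nat). Nat) (\(a : Nat). a) (\(c : Nat). c)) (refl (elimNat (\(t : (\(φ : Type0). \(l : Nat). φ) Nat 8). Type0) Nat (\(ζ : Nat). \(ε : Type0). Pi (τ : Nat). ε) 1) (\(w : Nat). w))
  ~> refl (Eq (Pi (n : Nat). Nat) (\(a : Nat). a) (\(c : Nat). c)) (refl ((\(t : Nat). \(φ : Type0). Pi (l : Nat). φ) 0 (elimNat (\(ζ : (\(ε : Type0). \(τ : Nat). ε) Nat 8). Type0) Nat (\(w : Nat). \(h : Type0). Pi (r : Nat). h) 0)) (\(γ : Nat). γ))
  ~> refl (Eq (Pi (n : Nat). Nat) (\(a : Nat). a) (\(c : Nat). c)) (refl ((\(t : Type0). Pi (φ : Nat). t) (elimNat (\(l : (\(ζ : Type0). \(ε : Nat). ζ) Nat 8). Type0) Nat (\(τ : Nat). \(w : Type0). Pi (h : Nat). w) 0)) (\(r : Nat). r))
  ~> refl (Eq (Pi (n : Nat). Nat) (\(a : Nat). a) (\(c : Nat). c)) (refl (Pi (t : Nat). elimNat (\(φ : (\(l : Type0). \(ζ : Nat). l) Nat 8). Type0) Nat (\(ε : Nat). \(τ : Type0). Pi (w : Nat). τ) 0) (\(h : Nat). h))
  ~> refl (Eq (Pi (n : Nat). Nat) (\(a : Nat). a) (\(c : Nat). c)) (refl (Pi (t : Nat). Nat) (\(φ : Nat). φ))
inferred type:
  Eq (Eq (Pi (n : Nat). Nat) (\(a : Nat). a) (\(c : Nat). c)) (refl (Pi (t : Nat). Nat) (\(φ : Nat). φ)) (refl (Pi (l : Nat). Nat) (\(ζ : Nat). ζ))


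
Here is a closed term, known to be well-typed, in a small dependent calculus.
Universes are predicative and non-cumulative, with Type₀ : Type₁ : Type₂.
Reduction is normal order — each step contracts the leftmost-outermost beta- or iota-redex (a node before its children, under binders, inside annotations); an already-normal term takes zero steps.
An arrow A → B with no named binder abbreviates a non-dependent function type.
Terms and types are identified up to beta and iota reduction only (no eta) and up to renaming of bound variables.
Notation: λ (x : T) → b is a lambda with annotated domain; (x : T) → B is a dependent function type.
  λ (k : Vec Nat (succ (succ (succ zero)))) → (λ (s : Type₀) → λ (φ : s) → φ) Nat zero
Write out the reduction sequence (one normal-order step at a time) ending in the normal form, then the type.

normal-order reduction:
  λ (k : Vec Nat (succ (succ (succ zero)))) → (λ (s : Type₀) → λ (φ : s) → φ) Nat zero
  ~> λ (k : Vec Nat (succ (succ (succ zero)))) → (λ (s : Nat) → s) zero
  ~> λ (k : Vec Nat (succ (succ (succ zero)))) → zero
inferred type:
  Vec Nat (succ (succ (succ zero))) → Nat


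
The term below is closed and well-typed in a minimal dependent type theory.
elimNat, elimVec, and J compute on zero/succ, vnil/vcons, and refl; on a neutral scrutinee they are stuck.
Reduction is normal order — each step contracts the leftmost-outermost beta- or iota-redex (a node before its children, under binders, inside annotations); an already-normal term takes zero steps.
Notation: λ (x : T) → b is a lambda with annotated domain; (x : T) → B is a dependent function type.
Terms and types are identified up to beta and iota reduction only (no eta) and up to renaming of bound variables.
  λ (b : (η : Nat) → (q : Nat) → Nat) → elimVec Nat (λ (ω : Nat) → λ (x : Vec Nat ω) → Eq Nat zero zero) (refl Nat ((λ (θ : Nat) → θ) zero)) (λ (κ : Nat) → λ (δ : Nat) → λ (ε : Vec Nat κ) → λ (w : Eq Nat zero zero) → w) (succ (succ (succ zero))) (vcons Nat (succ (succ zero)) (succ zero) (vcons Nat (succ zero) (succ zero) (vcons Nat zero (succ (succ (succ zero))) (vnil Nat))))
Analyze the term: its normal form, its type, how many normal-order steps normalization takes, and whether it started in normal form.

reduced normal form:
  λ (b : (η : Nat) → (q : Nat) → Nat) → refl Nat zero
type:
  (b : (η : Nat) → (q : Nat) → Nat) → Eq Nat zero zero
normal-order step count: 17
started in normal form: no
first contracted redex: an elimVec iota-redex


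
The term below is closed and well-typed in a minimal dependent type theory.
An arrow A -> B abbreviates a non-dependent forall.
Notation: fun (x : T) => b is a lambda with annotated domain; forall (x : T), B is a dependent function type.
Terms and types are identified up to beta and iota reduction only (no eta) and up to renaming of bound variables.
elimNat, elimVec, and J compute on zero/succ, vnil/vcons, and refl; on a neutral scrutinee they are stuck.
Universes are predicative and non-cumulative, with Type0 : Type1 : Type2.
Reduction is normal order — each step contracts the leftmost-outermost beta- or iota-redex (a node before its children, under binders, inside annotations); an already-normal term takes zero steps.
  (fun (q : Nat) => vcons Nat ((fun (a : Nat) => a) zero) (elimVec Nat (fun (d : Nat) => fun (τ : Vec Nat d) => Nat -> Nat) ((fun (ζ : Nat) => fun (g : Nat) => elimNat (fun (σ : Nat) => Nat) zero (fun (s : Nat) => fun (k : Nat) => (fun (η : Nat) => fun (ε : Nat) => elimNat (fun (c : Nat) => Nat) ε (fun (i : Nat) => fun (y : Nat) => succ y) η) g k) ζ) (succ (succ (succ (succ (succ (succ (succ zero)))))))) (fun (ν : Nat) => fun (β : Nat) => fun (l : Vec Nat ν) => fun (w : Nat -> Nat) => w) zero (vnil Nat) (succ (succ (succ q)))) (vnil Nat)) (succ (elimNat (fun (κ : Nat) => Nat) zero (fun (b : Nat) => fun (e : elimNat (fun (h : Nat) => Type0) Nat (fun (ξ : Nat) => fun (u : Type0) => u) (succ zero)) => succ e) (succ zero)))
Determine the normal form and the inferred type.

normal form:
  vcons Nat zero (succ (succ (succ (succ (succ (succ (succ (succ (succ (succ (succ (succ (succ (succ (succ (succ (succ (succ (succ (succ (succ (succ (succ (succ (succ (succ (succ (succ (succ (succ (succ (succ (succ (succ (succ zero))))))))))))))))))))))))))))))))))) (vnil Nat)
the term's type:
  Vec Nat (succ zero)
observation: 181 normal-order steps normalize the term, beginning with a beta-redex.


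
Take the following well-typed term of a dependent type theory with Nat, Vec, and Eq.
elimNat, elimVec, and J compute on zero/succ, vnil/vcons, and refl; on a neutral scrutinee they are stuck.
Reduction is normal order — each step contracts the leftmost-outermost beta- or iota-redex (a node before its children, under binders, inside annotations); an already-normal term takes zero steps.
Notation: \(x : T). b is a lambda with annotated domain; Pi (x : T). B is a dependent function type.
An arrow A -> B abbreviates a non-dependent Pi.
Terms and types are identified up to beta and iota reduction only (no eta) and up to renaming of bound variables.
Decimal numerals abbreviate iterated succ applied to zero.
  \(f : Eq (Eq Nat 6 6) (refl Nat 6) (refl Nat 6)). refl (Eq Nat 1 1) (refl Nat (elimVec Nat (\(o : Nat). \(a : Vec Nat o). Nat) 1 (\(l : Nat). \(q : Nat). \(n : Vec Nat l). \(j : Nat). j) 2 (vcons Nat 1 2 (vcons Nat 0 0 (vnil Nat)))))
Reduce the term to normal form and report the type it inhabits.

resulting normal form:
  \(f : Eq (Eq Nat 6 6) (refl Nat 6) (refl Nat 6)). refl (Eq Nat 1 1) (refl Nat 1)
inferred type:
  Eq (Eq Nat 6 6) (refl Nat 6) (refl Nat 6) -> Eq (Eq Nat 1 1) (refl Nat 1) (refl Nat 1)


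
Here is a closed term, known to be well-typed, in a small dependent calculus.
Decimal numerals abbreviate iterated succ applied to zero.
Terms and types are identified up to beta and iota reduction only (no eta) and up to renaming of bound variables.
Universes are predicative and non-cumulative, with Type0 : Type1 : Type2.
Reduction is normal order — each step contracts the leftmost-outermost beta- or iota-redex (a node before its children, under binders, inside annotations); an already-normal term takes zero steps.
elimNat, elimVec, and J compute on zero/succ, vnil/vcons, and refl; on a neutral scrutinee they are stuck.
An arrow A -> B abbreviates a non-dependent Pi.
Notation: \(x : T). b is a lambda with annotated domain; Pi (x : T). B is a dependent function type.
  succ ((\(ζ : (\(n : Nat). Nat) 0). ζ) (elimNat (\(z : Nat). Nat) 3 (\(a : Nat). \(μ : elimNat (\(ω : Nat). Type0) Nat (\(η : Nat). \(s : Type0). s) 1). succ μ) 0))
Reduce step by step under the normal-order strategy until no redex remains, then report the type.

normal-order reduction:
  succ ((\(ζ : (\(n : Nat). Nat) 0). ζ) (elimNat (\(z : Nat). Nat) 3 (\(a : Nat). \(μ : elimNat (\(ω : Nat). Type0) Nat (\(η : Nat). \(s : Type0). s) 1). succ μ) 0))
  ~> succ (elimNat (\(ζ : Nat). Nat) 3 (\(n : Nat). \(z : elimNat (\(a : Nat). Type0) Nat (\(μ : Nat). \(ω : Type0). ω) 1). succ z) 0)
  ~> 4
inferred type:
  Nat


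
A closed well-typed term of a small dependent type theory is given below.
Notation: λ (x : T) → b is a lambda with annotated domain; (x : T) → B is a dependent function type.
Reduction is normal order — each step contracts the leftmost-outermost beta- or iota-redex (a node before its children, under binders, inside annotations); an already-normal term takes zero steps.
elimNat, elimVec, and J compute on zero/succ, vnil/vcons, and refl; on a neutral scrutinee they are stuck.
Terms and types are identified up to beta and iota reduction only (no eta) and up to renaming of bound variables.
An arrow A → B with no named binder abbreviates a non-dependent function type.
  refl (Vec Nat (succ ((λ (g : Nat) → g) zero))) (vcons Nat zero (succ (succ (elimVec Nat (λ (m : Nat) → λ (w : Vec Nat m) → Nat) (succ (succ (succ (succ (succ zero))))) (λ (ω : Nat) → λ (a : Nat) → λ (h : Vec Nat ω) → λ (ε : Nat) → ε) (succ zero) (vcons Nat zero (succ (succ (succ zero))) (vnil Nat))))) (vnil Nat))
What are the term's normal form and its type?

reduced normal form:
  refl (Vec Nat (succ zero)) (vcons Nat zero (succ (succ (succ (succ (succ (succ (succ zero))))))) (vnil Nat))
type:
  Eq (Vec Nat (succ zero)) (vcons Nat zero (succ (succ (succ (succ (succ (succ (succ zero))))))) (vnil Nat)) (vcons Nat zero (succ (succ (succ (succ (succ (succ (succ zero))))))) (vnil Nat))
observation: the first redex contracted is a beta-redex; the normal form is reached in 7 normal-order steps.


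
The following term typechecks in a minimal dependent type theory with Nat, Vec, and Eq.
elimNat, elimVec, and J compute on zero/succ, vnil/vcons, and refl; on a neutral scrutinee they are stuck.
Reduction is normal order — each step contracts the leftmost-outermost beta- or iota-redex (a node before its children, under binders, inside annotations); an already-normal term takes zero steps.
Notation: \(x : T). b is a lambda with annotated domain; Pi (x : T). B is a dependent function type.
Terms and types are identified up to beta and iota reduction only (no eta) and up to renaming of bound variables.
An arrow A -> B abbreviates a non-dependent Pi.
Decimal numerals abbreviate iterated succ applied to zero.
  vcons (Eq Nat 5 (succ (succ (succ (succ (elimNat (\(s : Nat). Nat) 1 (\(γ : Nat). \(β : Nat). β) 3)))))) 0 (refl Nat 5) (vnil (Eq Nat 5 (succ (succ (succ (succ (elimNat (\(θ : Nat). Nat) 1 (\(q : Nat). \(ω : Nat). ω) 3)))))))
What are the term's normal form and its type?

reduced normal form:
  vcons (Eq Nat 5 5) 0 (refl Nat 5) (vnil (Eq Nat 5 5))
inferred type:
  Vec (Eq Nat 5 5) 1
observation: 20 normal-order steps separate the term from its normal form.


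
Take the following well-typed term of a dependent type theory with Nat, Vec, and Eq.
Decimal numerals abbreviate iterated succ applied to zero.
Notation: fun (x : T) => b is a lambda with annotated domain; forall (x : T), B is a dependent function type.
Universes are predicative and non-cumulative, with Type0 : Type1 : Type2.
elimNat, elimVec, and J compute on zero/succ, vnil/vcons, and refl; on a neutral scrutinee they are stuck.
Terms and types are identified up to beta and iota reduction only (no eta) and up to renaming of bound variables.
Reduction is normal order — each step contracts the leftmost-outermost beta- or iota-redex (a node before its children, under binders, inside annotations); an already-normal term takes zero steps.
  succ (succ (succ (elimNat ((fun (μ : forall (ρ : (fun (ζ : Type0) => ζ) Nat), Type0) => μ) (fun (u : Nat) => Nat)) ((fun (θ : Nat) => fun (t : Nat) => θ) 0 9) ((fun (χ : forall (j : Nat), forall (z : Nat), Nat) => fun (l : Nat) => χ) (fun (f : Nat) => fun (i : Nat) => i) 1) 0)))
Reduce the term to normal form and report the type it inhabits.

reduced normal form:
  3
type:
  Nat
observation: normalization takes exactly 3 steps under the normal-order strategy.


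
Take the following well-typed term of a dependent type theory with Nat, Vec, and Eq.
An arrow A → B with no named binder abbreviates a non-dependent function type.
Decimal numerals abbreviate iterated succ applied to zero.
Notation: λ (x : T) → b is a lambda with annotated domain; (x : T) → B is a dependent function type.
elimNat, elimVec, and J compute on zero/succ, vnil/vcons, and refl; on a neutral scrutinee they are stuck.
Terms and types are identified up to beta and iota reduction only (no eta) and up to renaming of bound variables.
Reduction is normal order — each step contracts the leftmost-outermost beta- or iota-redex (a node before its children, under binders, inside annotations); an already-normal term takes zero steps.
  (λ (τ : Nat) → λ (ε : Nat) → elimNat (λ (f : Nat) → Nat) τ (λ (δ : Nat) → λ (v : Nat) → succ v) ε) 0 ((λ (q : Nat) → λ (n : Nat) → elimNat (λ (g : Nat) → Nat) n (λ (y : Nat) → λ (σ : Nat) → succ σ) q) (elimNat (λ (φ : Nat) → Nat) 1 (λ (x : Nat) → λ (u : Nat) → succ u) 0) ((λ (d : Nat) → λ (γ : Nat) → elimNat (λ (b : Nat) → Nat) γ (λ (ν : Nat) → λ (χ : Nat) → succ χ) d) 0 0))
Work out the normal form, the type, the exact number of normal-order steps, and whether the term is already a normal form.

reduced normal form:
  1
the term's type:
  Nat
normal-order step count: 16
term was already normal: no
first contracted redex: a beta-redex


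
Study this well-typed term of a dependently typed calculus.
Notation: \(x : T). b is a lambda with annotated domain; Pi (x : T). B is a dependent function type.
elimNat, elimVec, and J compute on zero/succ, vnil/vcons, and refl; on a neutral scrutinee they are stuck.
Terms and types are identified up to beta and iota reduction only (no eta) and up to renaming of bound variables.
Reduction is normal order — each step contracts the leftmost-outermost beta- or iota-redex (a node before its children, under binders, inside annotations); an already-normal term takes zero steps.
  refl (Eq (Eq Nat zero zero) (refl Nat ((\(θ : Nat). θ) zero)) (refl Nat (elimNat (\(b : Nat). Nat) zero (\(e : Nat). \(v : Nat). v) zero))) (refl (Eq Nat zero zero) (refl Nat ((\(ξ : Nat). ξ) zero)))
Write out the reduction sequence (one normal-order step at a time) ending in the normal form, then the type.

normal-order reduction sequence:
  refl (Eq (Eq Nat zero zero) (refl Nat ((\(θ : Nat). θ) zero)) (refl Nat (elimNat (\(b : Nat). Nat) zero (\(e : Nat). \(v : Nat). v) zero))) (refl (Eq Nat zero zero) (refl Nat ((\(ξ : Nat). ξ) zero)))
  ~> refl (Eq (Eq Nat zero zero) (refl Nat zero) (refl Nat (elimNat (\(θ : Nat). Nat) zero (\(b : Nat). \(e : Nat). e) zero))) (refl (Eq Nat zero zero) (refl Nat ((\(v : Nat). v) zero)))
  ~> refl (Eq (Eq Nat zero zero) (refl Nat zero) (refl Nat zero)) (refl (Eq Nat zero zero) (refl Nat ((\(θ : Nat). θ) zero)))
  ~> refl (Eq (Eq Nat zero zero) (refl Nat zero) (refl Nat zero)) (refl (Eq Nat zero zero) (refl Nat zero))
the term's type:
  Eq (Eq (Eq Nat zero zero) (refl Nat zero) (refl Nat zero)) (refl (Eq Nat zero zero) (refl Nat zero)) (refl (Eq Nat zero zero) (refl Nat zero))


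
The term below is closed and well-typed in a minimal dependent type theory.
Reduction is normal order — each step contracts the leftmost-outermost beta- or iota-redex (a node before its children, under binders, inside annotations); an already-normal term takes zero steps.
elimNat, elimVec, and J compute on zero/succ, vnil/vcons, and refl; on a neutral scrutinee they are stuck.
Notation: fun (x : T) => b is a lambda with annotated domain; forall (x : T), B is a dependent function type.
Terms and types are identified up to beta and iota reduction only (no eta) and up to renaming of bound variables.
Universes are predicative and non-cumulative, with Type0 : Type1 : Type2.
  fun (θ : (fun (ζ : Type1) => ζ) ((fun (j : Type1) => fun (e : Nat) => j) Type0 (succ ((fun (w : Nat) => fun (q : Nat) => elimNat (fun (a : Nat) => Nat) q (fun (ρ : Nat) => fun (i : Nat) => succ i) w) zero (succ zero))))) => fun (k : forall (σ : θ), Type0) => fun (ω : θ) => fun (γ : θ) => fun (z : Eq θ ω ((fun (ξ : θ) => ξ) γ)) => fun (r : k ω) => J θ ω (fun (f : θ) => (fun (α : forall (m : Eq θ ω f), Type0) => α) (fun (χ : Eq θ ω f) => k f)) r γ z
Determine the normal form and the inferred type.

normal form:
  fun (θ : Type0) => fun (ζ : forall (j : θ), Type0) => fun (e : θ) => fun (w : θ) => fun (q : Eq θ e w) => fun (a : ζ e) => J θ e (fun (ρ : θ) => fun (i : Eq θ e ρ) => ζ ρ) a w q
type:
  forall (θ : Type0), forall (ζ : forall (j : θ), Type0), forall (e : θ), forall (w : θ), forall (q : Eq θ e w), forall (a : ζ e), ζ w
observation: 5 normal-order steps normalize the term, beginning with a beta-redex.
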